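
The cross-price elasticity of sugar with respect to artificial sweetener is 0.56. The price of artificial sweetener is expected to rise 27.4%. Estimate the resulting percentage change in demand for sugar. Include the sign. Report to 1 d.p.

%ΔQ ≈ ε × %ΔP of artificial sweetener = 0.56 × (27.4%) = 15.3%.

15.3%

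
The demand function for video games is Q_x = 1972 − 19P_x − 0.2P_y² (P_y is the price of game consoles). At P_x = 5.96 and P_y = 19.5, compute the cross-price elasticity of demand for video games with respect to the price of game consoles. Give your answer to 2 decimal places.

At P_x = 5.96 and P_y = 19.5: Q_x = 1782.71.
∂Q_x/∂P_y = -0.4P_y = -0.4(19.5) = -7.8000.
ε = (∂Q_x/∂P_y)(P_y/Q_x) = -7.8000 × (19.5/1782.71) ≈ -0.09.

-0.09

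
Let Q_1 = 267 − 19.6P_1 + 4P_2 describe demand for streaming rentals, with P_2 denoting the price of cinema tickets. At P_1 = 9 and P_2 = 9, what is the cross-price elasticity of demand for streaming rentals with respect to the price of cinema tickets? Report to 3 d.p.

At P_1 = 9 and P_2 = 9: Q_1 = 126.6.
∂Q_1/∂P_2 = 4.
ε = (∂Q_1/∂P_2)(P_2/Q_1) = 4 × (9/126.6) ≈ 0.284.

0.284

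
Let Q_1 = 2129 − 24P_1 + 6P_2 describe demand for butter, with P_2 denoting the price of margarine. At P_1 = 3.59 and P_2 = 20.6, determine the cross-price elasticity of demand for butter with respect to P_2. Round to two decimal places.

At P_1 = 3.59 and P_2 = 20.6: Q_1 = 2166.44.
∂Q_1/∂P_2 = 6.
ε = (∂Q_1/∂P_2)(P_2/Q_1) = 6 × (20.6/2166.44) ≈ 0.06.
Since ε > 0, butter and margarine are substitutes.

0.06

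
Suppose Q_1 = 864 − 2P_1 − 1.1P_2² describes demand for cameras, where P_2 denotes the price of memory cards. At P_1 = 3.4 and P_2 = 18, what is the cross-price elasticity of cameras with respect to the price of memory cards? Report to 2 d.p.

-1.42

At P_1 = 3.4 and P_2 = 18: Q_1 = 500.8.
∂Q_1/∂P_2 = -2.2P_2 = -2.2(18) = -39.6000.
ε = (∂Q_1/∂P_2)(P_2/Q_1) = -39.6000 × (18/500.8) ≈ -1.42.
ε < 0: complements.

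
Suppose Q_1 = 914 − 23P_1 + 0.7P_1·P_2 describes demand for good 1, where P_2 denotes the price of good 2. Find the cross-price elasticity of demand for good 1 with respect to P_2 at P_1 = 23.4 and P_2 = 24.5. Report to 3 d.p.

0.516

At P_1 = 23.4 and P_2 = 24.5: Q_1 = 777.11.
∂Q_1/∂P_2 = 0.7P_1 = 0.7(23.4) = 16.3800.
ε = (∂Q_1/∂P_2)(P_2/Q_1) = 16.3800 × (24.5/777.11) ≈ 0.516.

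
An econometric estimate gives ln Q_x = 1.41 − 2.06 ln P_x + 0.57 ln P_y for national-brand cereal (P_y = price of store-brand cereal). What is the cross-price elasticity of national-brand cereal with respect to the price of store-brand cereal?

In a log-linear (constant-elasticity) demand function, the coefficient on ln P_y is the cross-price elasticity.
ε = 0.57. Positive, so national-brand cereal and store-brand cereal are substitutes.

0.57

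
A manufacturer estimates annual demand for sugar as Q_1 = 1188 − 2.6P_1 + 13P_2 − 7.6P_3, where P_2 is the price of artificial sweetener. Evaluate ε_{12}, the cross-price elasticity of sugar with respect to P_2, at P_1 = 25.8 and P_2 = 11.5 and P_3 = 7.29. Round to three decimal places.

0.123

At P_1 = 25.8 and P_2 = 11.5 and P_3 = 7.29: Q_1 = 1215.016.
∂Q_1/∂P_2 = 13.
ε = (∂Q_1/∂P_2)(P_2/Q_1) = 13 × (11.5/1215.016) ≈ 0.123.
Since ε > 0, sugar and artificial sweetener are substitutes.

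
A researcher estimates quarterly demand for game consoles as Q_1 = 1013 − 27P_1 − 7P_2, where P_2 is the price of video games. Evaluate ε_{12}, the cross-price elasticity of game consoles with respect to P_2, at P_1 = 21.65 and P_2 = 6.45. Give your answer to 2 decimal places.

-0.12

At P_1 = 21.65 and P_2 = 6.45: Q_1 = 383.3.
∂Q_1/∂P_2 = -7.
ε = (∂Q_1/∂P_2)(P_2/Q_1) = -7 × (6.45/383.3) ≈ -0.12.
Since ε < 0, game consoles and video games are complements.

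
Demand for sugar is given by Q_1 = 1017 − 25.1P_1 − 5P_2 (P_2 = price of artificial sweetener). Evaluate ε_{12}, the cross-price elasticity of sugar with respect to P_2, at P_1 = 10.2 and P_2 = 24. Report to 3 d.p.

-0.187

At P_1 = 10.2 and P_2 = 24: Q_1 = 640.98.
∂Q_1/∂P_2 = -5.
ε = (∂Q_1/∂P_2)(P_2/Q_1) = -5 × (24/640.98) ≈ -0.187.
Since ε < 0, sugar and artificial sweetener are complements.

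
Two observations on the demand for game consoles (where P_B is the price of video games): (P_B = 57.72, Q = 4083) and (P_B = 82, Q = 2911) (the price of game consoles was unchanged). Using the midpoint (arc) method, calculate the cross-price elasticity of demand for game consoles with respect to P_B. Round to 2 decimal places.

ΔQ_A = 2911 − 4083 = -1172; ΔP_B = 82 − 57.72 = 24.28.
Midpoints: Q̄_A = 3497.0, P̄_B = 69.86.
ε = (ΔQ_A/Q̄_A)/(ΔP_B/P̄_B) = (-1172/3497.0)/(24.28/69.86) ≈ -0.96.
ε < 0: game consoles and video games are complements.

-0.96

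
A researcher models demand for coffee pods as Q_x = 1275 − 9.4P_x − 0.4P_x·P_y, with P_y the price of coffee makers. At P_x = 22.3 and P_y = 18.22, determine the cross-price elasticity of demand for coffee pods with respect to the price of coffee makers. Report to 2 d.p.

At P_x = 22.3 and P_y = 18.22: Q_x = 902.858.
∂Q_x/∂P_y = -0.4P_x = -0.4(22.3) = -8.9200.
ε = (∂Q_x/∂P_y)(P_y/Q_x) = -8.9200 × (18.22/902.858) ≈ -0.18.
ε < 0: complements.

-0.18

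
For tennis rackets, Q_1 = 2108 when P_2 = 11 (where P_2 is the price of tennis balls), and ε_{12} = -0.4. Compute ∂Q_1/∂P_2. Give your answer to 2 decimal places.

ε = (∂Q_1/∂P_2)·(P_2/Q_1) ⇒ ∂Q_1/∂P_2 = ε·Q_1/P_2 = -0.4 × 2108/11 ≈ -76.65.

-76.65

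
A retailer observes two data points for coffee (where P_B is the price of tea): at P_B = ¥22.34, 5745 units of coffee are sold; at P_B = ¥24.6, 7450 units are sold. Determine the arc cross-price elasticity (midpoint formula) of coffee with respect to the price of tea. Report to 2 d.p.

ΔQ_A = 7450 − 5745 = 1705; ΔP_B = 24.6 − 22.34 = 2.26.
Midpoints: Q̄_A = 6597.5, P̄_B = 23.47.
ε = (ΔQ_A/Q̄_A)/(ΔP_B/P̄_B) = (1705/6597.5)/(2.26/23.47) ≈ 2.68.

2.68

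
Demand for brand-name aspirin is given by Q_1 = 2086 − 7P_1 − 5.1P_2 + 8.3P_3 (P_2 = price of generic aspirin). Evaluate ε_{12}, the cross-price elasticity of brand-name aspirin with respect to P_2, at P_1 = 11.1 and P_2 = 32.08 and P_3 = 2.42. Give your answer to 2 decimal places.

At P_1 = 11.1 and P_2 = 32.08 and P_3 = 2.42: Q_1 = 1864.778.
∂Q_1/∂P_2 = -5.1.
ε = (∂Q_1/∂P_2)(P_2/Q_1) = -5.1 × (32.08/1864.778) ≈ -0.09.
Since ε < 0, brand-name aspirin and generic aspirin are complements.

-0.09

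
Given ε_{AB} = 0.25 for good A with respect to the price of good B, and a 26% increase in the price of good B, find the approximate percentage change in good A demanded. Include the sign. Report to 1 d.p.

6.5%

%ΔQ ≈ ε × %ΔP of good B = 0.25 × (26%) = 6.5%.
Demand for good A rises by about 6.5%.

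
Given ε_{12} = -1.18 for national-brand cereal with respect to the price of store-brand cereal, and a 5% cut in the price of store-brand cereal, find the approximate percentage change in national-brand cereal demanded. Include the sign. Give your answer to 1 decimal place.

%ΔQ ≈ ε × %ΔP of store-brand cereal = -1.18 × (-5%) = 5.9%.

5.9%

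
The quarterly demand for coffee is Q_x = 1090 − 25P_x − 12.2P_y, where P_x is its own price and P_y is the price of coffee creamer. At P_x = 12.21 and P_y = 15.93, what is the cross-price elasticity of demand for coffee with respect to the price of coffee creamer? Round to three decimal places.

-0.329

At P_x = 12.21 and P_y = 15.93: Q_x = 590.404.
∂Q_x/∂P_y = -12.2.
ε = (∂Q_x/∂P_y)(P_y/Q_x) = -12.2 × (15.93/590.404) ≈ -0.329.
Since ε < 0, coffee and coffee creamer are complements.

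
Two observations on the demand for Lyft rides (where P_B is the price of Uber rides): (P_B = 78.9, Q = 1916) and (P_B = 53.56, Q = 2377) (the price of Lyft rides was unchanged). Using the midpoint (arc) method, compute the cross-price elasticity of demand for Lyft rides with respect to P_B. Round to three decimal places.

ΔQ_A = 2377 − 1916 = 461; ΔP_B = 53.56 − 78.9 = -25.34.
Midpoints: Q̄_A = 2146.5, P̄_B = 66.23.
ε = (ΔQ_A/Q̄_A)/(ΔP_B/P̄_B) = (461/2146.5)/(-25.34/66.23) ≈ -0.561.

-0.561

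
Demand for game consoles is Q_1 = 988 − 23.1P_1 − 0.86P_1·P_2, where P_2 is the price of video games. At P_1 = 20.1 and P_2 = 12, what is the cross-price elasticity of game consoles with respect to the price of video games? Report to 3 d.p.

At P_1 = 20.1 and P_2 = 12: Q_1 = 316.258.
∂Q_1/∂P_2 = -0.86P_1 = -0.86(20.1) = -17.2860.
ε = (∂Q_1/∂P_2)(P_2/Q_1) = -17.2860 × (12/316.258) ≈ -0.656.
ε < 0: complements.

-0.656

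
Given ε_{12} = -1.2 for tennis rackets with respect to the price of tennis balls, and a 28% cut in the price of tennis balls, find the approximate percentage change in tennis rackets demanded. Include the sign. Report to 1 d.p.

33.6%

%ΔQ ≈ ε × %ΔP of tennis balls = -1.2 × (-28%) = 33.6%.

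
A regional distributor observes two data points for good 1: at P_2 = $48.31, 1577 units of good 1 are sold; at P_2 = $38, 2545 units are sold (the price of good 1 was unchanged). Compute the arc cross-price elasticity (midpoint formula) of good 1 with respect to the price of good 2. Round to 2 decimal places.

ΔQ_1 = 2545 − 1577 = 968; ΔP_2 = 38 − 48.31 = -10.31.
Midpoints: Q̄_1 = 2061.0, P̄_2 = 43.16.
ε = (ΔQ_1/Q̄_1)/(ΔP_2/P̄_2) = (968/2061.0)/(-10.31/43.16) ≈ -1.97.
ε < 0: good 1 and good 2 are complements.

-1.97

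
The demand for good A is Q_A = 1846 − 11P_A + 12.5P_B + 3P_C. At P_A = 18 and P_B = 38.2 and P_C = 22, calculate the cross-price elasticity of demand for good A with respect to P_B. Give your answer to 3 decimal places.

0.218

At P_A = 18 and P_B = 38.2 and P_C = 22: Q_A = 2191.5.
∂Q_A/∂P_B = 12.5.
ε = (∂Q_A/∂P_B)(P_B/Q_A) = 12.5 × (38.2/2191.5) ≈ 0.218.
Since ε > 0, good A and good B are substitutes.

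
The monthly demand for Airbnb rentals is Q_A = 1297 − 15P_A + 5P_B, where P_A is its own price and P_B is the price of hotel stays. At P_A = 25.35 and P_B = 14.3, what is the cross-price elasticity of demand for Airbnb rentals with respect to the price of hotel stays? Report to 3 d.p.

0.072

At P_A = 25.35 and P_B = 14.3: Q_A = 988.25.
∂Q_A/∂P_B = 5.
ε = (∂Q_A/∂P_B)(P_B/Q_A) = 5 × (14.3/988.25) ≈ 0.072.
Since ε > 0, Airbnb rentals and hotel stays are substitutes.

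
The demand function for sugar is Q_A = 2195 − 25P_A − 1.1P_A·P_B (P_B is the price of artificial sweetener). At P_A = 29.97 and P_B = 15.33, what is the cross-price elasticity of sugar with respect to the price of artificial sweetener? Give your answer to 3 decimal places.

At P_A = 29.97 and P_B = 15.33: Q_A = 940.366.
∂Q_A/∂P_B = -1.1P_A = -1.1(29.97) = -32.9670.
ε = (∂Q_A/∂P_B)(P_B/Q_A) = -32.9670 × (15.33/940.366) ≈ -0.537.

-0.537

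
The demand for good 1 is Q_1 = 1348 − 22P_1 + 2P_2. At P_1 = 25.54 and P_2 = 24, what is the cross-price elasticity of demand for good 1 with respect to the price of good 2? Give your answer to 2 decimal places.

At P_1 = 25.54 and P_2 = 24: Q_1 = 834.12.
∂Q_1/∂P_2 = 2.
ε = (∂Q_1/∂P_2)(P_2/Q_1) = 2 × (24/834.12) ≈ 0.06.

0.06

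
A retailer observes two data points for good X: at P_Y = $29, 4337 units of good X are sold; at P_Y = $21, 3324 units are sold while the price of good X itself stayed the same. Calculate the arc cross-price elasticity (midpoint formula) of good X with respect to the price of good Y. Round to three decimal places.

0.826

ΔQ_X = 3324 − 4337 = -1013; ΔP_Y = 21 − 29 = -8.
Midpoints: Q̄_X = 3830.5, P̄_Y = 25.00.
ε = (ΔQ_X/Q̄_X)/(ΔP_Y/P̄_Y) = (-1013/3830.5)/(-8/25.00) ≈ 0.826.
ε > 0: good X and good Y are substitutes.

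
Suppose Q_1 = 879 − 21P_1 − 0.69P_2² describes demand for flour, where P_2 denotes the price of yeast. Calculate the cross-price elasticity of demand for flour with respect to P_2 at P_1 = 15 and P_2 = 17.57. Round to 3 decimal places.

-1.214

At P_1 = 15 and P_2 = 17.57: Q_1 = 350.994.
∂Q_1/∂P_2 = -1.38P_2 = -1.38(17.57) = -24.2466.
ε = (∂Q_1/∂P_2)(P_2/Q_1) = -24.2466 × (17.57/350.994) ≈ -1.214.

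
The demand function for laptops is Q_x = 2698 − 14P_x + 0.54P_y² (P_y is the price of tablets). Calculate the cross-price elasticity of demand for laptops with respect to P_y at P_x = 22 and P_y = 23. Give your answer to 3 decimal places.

At P_x = 22 and P_y = 23: Q_x = 2675.66.
∂Q_x/∂P_y = 1.08P_y = 1.08(23) = 24.8400.
ε = (∂Q_x/∂P_y)(P_y/Q_x) = 24.8400 × (23/2675.66) ≈ 0.214.

0.214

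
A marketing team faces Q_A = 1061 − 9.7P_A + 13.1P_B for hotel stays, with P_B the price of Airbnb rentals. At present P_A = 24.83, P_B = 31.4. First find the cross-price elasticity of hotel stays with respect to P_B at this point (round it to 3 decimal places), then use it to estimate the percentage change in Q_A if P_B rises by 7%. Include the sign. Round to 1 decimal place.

At P_A = 24.83, P_B = 31.4: Q_A = 1231.489.
∂Q_A/∂P_B = 13.1.
ε = (∂Q_A/∂P_B)(P_B/Q_A) = 13.1000 × 31.4/1231.489 ≈ 0.334.
%ΔQ_A ≈ ε × %ΔP_B = 0.334 × (7%) = 2.3%.

2.3%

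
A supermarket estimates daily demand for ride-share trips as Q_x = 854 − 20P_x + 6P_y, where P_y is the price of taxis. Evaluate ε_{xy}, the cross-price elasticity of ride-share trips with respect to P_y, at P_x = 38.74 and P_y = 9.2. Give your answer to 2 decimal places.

0.41

At P_x = 38.74 and P_y = 9.2: Q_x = 134.4.
∂Q_x/∂P_y = 6.
ε = (∂Q_x/∂P_y)(P_y/Q_x) = 6 × (9.2/134.4) ≈ 0.41.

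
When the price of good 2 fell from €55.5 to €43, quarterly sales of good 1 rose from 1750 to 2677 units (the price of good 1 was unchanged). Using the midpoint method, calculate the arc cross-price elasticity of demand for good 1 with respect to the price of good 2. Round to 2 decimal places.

ΔQ_1 = 2677 − 1750 = 927; ΔP_2 = 43 − 55.5 = -12.5.
Midpoints: Q̄_1 = 2213.5, P̄_2 = 49.25.
ε = (ΔQ_1/Q̄_1)/(ΔP_2/P̄_2) = (927/2213.5)/(-12.5/49.25) ≈ -1.65.

-1.65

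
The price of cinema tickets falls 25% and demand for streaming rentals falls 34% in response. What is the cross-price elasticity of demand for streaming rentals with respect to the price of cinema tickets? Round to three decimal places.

ε = (%ΔQ of streaming rentals) / (%ΔP of cinema tickets) = (-34%) / (-25%) ≈ 1.360.

1.360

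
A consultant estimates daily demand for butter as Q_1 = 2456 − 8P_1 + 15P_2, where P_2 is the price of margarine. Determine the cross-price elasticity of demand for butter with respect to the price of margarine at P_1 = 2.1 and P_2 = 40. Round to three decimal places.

At P_1 = 2.1 and P_2 = 40: Q_1 = 3039.2.
∂Q_1/∂P_2 = 15.
ε = (∂Q_1/∂P_2)(P_2/Q_1) = 15 × (40/3039.2) ≈ 0.197.
Since ε > 0, butter and margarine are substitutes.

0.197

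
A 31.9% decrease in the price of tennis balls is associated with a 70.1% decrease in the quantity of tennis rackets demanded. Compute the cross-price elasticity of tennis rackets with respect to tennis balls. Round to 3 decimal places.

ε = (%ΔQ of tennis rackets) / (%ΔP of tennis balls) = (-70.1%) / (-31.9%) ≈ 2.197.
Positive cross-price elasticity: substitutes.

2.197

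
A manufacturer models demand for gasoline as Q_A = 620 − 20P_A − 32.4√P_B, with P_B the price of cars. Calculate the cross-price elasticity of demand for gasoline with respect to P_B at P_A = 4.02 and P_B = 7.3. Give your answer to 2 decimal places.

At P_A = 4.02 and P_B = 7.3: Q_A = 452.060.
∂Q_A/∂P_B = -32.4/(2√P_B) = -32.4/(2√7.3) = -5.9959.
ε = (∂Q_A/∂P_B)(P_B/Q_A) = -5.9959 × (7.3/452.060) ≈ -0.10.
ε < 0: complements.

-0.10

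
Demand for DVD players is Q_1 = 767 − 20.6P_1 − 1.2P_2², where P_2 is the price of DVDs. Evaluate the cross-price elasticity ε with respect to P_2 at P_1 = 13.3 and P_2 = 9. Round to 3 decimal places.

At P_1 = 13.3 and P_2 = 9: Q_1 = 395.82.
∂Q_1/∂P_2 = -2.4P_2 = -2.4(9) = -21.6000.
ε = (∂Q_1/∂P_2)(P_2/Q_1) = -21.6000 × (9/395.82) ≈ -0.491.
ε < 0: complements.

-0.491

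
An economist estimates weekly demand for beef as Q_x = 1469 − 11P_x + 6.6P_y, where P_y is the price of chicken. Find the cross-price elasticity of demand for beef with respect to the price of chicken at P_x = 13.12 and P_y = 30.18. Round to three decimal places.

At P_x = 13.12 and P_y = 30.18: Q_x = 1523.868.
∂Q_x/∂P_y = 6.6.
ε = (∂Q_x/∂P_y)(P_y/Q_x) = 6.6 × (30.18/1523.868) ≈ 0.131.

0.131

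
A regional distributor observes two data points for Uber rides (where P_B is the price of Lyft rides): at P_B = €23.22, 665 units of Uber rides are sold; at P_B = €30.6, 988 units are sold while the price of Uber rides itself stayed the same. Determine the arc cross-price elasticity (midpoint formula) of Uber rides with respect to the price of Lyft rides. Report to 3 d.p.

1.425

ΔQ_A = 988 − 665 = 323; ΔP_B = 30.6 − 23.22 = 7.38.
Midpoints: Q̄_A = 826.5, P̄_B = 26.91.
ε = (ΔQ_A/Q̄_A)/(ΔP_B/P̄_B) = (323/826.5)/(7.38/26.91) ≈ 1.425.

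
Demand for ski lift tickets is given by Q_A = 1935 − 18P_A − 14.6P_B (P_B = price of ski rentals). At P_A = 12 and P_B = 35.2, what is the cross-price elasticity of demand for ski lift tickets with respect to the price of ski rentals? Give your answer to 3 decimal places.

-0.426

At P_A = 12 and P_B = 35.2: Q_A = 1205.08.
∂Q_A/∂P_B = -14.6.
ε = (∂Q_A/∂P_B)(P_B/Q_A) = -14.6 × (35.2/1205.08) ≈ -0.426.
Since ε < 0, ski lift tickets and ski rentals are complements.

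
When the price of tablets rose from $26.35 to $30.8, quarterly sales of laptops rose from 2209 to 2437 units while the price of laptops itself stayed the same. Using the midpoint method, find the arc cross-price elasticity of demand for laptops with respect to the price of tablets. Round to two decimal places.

0.63

ΔQ_A = 2437 − 2209 = 228; ΔP_B = 30.8 − 26.35 = 4.45.
Midpoints: Q̄_A = 2323.0, P̄_B = 28.58.
ε = (ΔQ_A/Q̄_A)/(ΔP_B/P̄_B) = (228/2323.0)/(4.45/28.58) ≈ 0.63.
ε > 0: laptops and tablets are substitutes.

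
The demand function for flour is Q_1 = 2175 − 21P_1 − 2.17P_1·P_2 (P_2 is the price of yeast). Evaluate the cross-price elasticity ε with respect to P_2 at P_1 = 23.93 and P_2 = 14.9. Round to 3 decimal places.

At P_1 = 23.93 and P_2 = 14.9: Q_1 = 898.741.
∂Q_1/∂P_2 = -2.17P_1 = -2.17(23.93) = -51.9281.
ε = (∂Q_1/∂P_2)(P_2/Q_1) = -51.9281 × (14.9/898.741) ≈ -0.861.

-0.861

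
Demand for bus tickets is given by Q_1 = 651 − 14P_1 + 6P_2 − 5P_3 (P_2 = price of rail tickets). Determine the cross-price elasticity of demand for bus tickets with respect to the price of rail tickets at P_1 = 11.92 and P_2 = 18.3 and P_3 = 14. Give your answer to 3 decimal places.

0.210

At P_1 = 11.92 and P_2 = 18.3 and P_3 = 14: Q_1 = 523.92.
∂Q_1/∂P_2 = 6.
ε = (∂Q_1/∂P_2)(P_2/Q_1) = 6 × (18.3/523.92) ≈ 0.210.
Since ε > 0, bus tickets and rail tickets are substitutes.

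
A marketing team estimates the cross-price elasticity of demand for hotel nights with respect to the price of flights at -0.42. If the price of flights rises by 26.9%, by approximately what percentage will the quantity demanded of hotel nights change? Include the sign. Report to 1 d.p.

-11.3%

%ΔQ ≈ ε × %ΔP of flights = -0.42 × (26.9%) = -11.3%.
Demand for hotel nights falls by about 11.3%.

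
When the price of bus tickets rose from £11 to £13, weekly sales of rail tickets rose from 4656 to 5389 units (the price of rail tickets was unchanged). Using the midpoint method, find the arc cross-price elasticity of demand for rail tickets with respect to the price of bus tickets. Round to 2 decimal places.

0.88

ΔQ_A = 5389 − 4656 = 733; ΔP_B = 13 − 11 = 2.
Midpoints: Q̄_A = 5022.5, P̄_B = 12.00.
ε = (ΔQ_A/Q̄_A)/(ΔP_B/P̄_B) = (733/5022.5)/(2/12.00) ≈ 0.88.
ε > 0: rail tickets and bus tickets are substitutes.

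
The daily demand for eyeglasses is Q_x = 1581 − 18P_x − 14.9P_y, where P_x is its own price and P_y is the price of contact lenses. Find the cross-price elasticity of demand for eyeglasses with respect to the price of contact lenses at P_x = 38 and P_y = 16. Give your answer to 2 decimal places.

At P_x = 38 and P_y = 16: Q_x = 658.6.
∂Q_x/∂P_y = -14.9.
ε = (∂Q_x/∂P_y)(P_y/Q_x) = -14.9 × (16/658.6) ≈ -0.36.

-0.36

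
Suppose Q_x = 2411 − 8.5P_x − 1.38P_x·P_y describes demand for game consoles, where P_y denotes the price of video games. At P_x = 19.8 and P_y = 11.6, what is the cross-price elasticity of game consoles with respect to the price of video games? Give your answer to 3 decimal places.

-0.165

At P_x = 19.8 and P_y = 11.6: Q_x = 1925.742.
∂Q_x/∂P_y = -1.38P_x = -1.38(19.8) = -27.3240.
ε = (∂Q_x/∂P_y)(P_y/Q_x) = -27.3240 × (11.6/1925.742) ≈ -0.165.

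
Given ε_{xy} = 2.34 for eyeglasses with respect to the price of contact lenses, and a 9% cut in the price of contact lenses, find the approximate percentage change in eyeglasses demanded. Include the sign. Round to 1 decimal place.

-21.1%

%ΔQ ≈ ε × %ΔP of contact lenses = 2.34 × (-9%) = -21.1%.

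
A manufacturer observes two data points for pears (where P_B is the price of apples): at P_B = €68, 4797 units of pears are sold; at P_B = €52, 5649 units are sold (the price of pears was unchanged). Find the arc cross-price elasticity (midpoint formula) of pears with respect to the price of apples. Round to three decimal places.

ΔQ_A = 5649 − 4797 = 852; ΔP_B = 52 − 68 = -16.
Midpoints: Q̄_A = 5223.0, P̄_B = 60.00.
ε = (ΔQ_A/Q̄_A)/(ΔP_B/P̄_B) = (852/5223.0)/(-16/60.00) ≈ -0.612.

-0.612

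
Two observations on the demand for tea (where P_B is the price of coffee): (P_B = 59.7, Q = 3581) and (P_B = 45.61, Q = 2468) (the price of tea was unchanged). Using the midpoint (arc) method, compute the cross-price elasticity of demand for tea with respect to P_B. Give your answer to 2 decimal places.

ΔQ_A = 2468 − 3581 = -1113; ΔP_B = 45.61 − 59.7 = -14.09.
Midpoints: Q̄_A = 3024.5, P̄_B = 52.66.
ε = (ΔQ_A/Q̄_A)/(ΔP_B/P̄_B) = (-1113/3024.5)/(-14.09/52.66) ≈ 1.38.
ε > 0: tea and coffee are substitutes.

1.38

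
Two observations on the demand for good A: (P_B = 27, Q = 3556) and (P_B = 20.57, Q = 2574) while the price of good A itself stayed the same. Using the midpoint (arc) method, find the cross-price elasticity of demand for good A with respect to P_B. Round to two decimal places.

ΔQ_A = 2574 − 3556 = -982; ΔP_B = 20.57 − 27 = -6.43.
Midpoints: Q̄_A = 3065.0, P̄_B = 23.79.
ε = (ΔQ_A/Q̄_A)/(ΔP_B/P̄_B) = (-982/3065.0)/(-6.43/23.79) ≈ 1.19.
ε > 0: good A and good B are substitutes.

1.19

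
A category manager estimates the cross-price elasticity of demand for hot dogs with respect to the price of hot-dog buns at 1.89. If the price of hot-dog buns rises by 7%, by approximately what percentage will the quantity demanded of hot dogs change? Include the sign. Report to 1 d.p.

13.2%

%ΔQ ≈ ε × %ΔP of hot-dog buns = 1.89 × (7%) = 13.2%.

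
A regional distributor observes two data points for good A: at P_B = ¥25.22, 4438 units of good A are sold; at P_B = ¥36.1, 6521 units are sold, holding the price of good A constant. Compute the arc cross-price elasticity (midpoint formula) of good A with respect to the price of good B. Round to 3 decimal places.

ΔQ_A = 6521 − 4438 = 2083; ΔP_B = 36.1 − 25.22 = 10.88.
Midpoints: Q̄_A = 5479.5, P̄_B = 30.66.
ε = (ΔQ_A/Q̄_A)/(ΔP_B/P̄_B) = (2083/5479.5)/(10.88/30.66) ≈ 1.071.
ε > 0: good A and good B are substitutes.

1.071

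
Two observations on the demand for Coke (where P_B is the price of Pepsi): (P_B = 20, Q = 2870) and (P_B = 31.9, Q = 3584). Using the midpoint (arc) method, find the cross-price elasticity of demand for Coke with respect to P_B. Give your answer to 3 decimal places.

ΔQ_A = 3584 − 2870 = 714; ΔP_B = 31.9 − 20 = 11.9.
Midpoints: Q̄_A = 3227.0, P̄_B = 25.95.
ε = (ΔQ_A/Q̄_A)/(ΔP_B/P̄_B) = (714/3227.0)/(11.9/25.95) ≈ 0.482.
ε > 0: Coke and Pepsi are substitutes.

0.482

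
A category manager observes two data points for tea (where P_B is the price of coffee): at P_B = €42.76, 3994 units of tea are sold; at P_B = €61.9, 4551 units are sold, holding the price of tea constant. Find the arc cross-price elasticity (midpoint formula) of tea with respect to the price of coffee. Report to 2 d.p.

ΔQ_A = 4551 − 3994 = 557; ΔP_B = 61.9 − 42.76 = 19.14.
Midpoints: Q̄_A = 4272.5, P̄_B = 52.33.
ε = (ΔQ_A/Q̄_A)/(ΔP_B/P̄_B) = (557/4272.5)/(19.14/52.33) ≈ 0.36.
ε > 0: tea and coffee are substitutes.

0.36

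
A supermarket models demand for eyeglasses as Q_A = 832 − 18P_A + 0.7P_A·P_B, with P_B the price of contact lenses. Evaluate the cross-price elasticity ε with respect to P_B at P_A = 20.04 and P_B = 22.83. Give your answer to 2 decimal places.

At P_A = 20.04 and P_B = 22.83: Q_A = 791.539.
∂Q_A/∂P_B = 0.7P_A = 0.7(20.04) = 14.0280.
ε = (∂Q_A/∂P_B)(P_B/Q_A) = 14.0280 × (22.83/791.539) ≈ 0.40.
ε > 0: substitutes.

0.40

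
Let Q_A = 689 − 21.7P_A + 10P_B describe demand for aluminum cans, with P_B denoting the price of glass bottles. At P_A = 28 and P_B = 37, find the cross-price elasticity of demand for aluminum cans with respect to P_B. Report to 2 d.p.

At P_A = 28 and P_B = 37: Q_A = 451.4.
∂Q_A/∂P_B = 10.
ε = (∂Q_A/∂P_B)(P_B/Q_A) = 10 × (37/451.4) ≈ 0.82.

0.82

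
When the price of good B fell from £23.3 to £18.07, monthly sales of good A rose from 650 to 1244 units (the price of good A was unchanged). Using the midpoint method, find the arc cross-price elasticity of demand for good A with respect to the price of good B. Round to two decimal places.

-2.48

ΔQ_A = 1244 − 650 = 594; ΔP_B = 18.07 − 23.3 = -5.23.
Midpoints: Q̄_A = 947.0, P̄_B = 20.69.
ε = (ΔQ_A/Q̄_A)/(ΔP_B/P̄_B) = (594/947.0)/(-5.23/20.69) ≈ -2.48.
ε < 0: good A and good B are complements.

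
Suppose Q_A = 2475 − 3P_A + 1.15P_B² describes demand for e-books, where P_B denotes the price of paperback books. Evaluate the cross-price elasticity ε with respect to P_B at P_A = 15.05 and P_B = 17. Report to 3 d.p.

0.241

At P_A = 15.05 and P_B = 17: Q_A = 2762.2.
∂Q_A/∂P_B = 2.3P_B = 2.3(17) = 39.1000.
ε = (∂Q_A/∂P_B)(P_B/Q_A) = 39.1000 × (17/2762.2) ≈ 0.241.
ε > 0: substitutes.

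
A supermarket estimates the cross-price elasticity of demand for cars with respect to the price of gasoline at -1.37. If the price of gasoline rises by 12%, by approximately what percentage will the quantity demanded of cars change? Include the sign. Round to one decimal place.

-16.4%

%ΔQ ≈ ε × %ΔP of gasoline = -1.37 × (12%) = -16.4%.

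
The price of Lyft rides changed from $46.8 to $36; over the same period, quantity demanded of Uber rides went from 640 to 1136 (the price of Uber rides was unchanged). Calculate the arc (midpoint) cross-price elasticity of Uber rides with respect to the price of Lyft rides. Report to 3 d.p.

-2.141

ΔQ_A = 1136 − 640 = 496; ΔP_B = 36 − 46.8 = -10.8.
Midpoints: Q̄_A = 888.0, P̄_B = 41.40.
ε = (ΔQ_A/Q̄_A)/(ΔP_B/P̄_B) = (496/888.0)/(-10.8/41.40) ≈ -2.141.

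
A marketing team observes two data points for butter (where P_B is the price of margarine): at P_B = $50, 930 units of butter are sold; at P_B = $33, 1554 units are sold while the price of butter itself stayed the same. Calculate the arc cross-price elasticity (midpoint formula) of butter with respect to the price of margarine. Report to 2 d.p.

-1.23

ΔQ_A = 1554 − 930 = 624; ΔP_B = 33 − 50 = -17.
Midpoints: Q̄_A = 1242.0, P̄_B = 41.50.
ε = (ΔQ_A/Q̄_A)/(ΔP_B/P̄_B) = (624/1242.0)/(-17/41.50) ≈ -1.23.
ε < 0: butter and margarine are complements.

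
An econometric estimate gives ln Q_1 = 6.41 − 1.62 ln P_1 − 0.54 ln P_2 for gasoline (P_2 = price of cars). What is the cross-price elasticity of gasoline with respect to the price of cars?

In a log-linear (constant-elasticity) demand function, the coefficient on ln P_2 is the cross-price elasticity.
ε = -0.54. Negative, so gasoline and cars are complements.

-0.54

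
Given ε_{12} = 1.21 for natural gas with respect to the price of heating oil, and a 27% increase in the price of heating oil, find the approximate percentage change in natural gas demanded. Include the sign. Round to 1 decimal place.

32.7%

%ΔQ ≈ ε × %ΔP of heating oil = 1.21 × (27%) = 32.7%.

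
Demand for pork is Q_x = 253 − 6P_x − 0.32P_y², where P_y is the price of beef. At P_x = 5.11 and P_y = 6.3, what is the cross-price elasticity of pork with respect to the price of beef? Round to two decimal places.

-0.12

At P_x = 5.11 and P_y = 6.3: Q_x = 209.639.
∂Q_x/∂P_y = -0.64P_y = -0.64(6.3) = -4.0320.
ε = (∂Q_x/∂P_y)(P_y/Q_x) = -4.0320 × (6.3/209.639) ≈ -0.12.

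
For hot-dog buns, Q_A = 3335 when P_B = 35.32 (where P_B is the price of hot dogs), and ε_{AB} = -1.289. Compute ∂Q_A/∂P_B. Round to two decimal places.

-121.71

ε = (∂Q_A/∂P_B)·(P_B/Q_A) ⇒ ∂Q_A/∂P_B = ε·Q_A/P_B = -1.289 × 3335/35.32 ≈ -121.71.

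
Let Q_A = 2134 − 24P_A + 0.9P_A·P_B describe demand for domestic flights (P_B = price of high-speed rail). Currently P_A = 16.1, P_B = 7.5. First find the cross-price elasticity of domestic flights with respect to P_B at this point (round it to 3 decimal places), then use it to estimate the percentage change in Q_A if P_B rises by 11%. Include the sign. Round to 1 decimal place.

At P_A = 16.1, P_B = 7.5: Q_A = 1856.275.
∂Q_A/∂P_B = 0.9P_A = 14.4900.
ε = (∂Q_A/∂P_B)(P_B/Q_A) = 14.4900 × 7.5/1856.275 ≈ 0.059.
%ΔQ_A ≈ ε × %ΔP_B = 0.059 × (11%) = 0.6%.

0.6%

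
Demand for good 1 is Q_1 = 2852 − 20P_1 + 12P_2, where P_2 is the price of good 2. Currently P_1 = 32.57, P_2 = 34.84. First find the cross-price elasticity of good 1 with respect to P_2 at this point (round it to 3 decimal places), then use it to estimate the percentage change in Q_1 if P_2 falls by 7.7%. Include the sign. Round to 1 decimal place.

-1.2%

At P_1 = 32.57, P_2 = 34.84: Q_1 = 2618.68.
∂Q_1/∂P_2 = 12.
ε = (∂Q_1/∂P_2)(P_2/Q_1) = 12.0000 × 34.84/2618.68 ≈ 0.160.
%ΔQ_1 ≈ ε × %ΔP_2 = 0.160 × (-7.7%) = -1.2%.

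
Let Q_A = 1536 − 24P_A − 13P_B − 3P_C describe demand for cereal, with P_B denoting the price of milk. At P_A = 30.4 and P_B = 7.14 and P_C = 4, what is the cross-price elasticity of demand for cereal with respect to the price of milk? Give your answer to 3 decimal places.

-0.132

At P_A = 30.4 and P_B = 7.14 and P_C = 4: Q_A = 701.58.
∂Q_A/∂P_B = -13.
ε = (∂Q_A/∂P_B)(P_B/Q_A) = -13 × (7.14/701.58) ≈ -0.132.
Since ε < 0, cereal and milk are complements.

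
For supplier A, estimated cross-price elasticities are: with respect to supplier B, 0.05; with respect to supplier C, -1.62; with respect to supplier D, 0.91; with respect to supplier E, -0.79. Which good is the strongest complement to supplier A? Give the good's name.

supplier C

Complements have ε < 0. The most negative value is -1.62 (supplier C).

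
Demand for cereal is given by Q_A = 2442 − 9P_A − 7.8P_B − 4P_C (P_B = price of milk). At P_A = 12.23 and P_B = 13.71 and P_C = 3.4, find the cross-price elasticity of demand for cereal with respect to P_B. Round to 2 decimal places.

-0.05

At P_A = 12.23 and P_B = 13.71 and P_C = 3.4: Q_A = 2211.392.
∂Q_A/∂P_B = -7.8.
ε = (∂Q_A/∂P_B)(P_B/Q_A) = -7.8 × (13.71/2211.392) ≈ -0.05.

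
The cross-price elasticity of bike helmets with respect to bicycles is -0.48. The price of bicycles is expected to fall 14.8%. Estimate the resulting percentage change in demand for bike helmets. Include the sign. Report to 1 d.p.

%ΔQ ≈ ε × %ΔP of bicycles = -0.48 × (-14.8%) = 7.1%.
Demand for bike helmets rises by about 7.1%.

7.1%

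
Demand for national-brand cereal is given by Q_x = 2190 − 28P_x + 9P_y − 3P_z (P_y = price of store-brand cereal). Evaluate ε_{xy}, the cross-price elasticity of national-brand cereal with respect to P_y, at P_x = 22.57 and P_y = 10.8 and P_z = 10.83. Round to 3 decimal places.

At P_x = 22.57 and P_y = 10.8 and P_z = 10.83: Q_x = 1622.75.
∂Q_x/∂P_y = 9.
ε = (∂Q_x/∂P_y)(P_y/Q_x) = 9 × (10.8/1622.75) ≈ 0.060.

0.060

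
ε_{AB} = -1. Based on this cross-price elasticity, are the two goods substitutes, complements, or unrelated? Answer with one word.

complements

ε = -1 < 0, so a higher price of good B lowers demand for good A: complements.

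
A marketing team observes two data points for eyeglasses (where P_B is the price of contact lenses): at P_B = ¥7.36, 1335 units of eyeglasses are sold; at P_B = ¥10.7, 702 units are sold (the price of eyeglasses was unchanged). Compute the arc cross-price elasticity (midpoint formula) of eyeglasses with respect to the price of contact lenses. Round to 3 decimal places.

-1.680

ΔQ_A = 702 − 1335 = -633; ΔP_B = 10.7 − 7.36 = 3.34.
Midpoints: Q̄_A = 1018.5, P̄_B = 9.03.
ε = (ΔQ_A/Q̄_A)/(ΔP_B/P̄_B) = (-633/1018.5)/(3.34/9.03) ≈ -1.680.
ε < 0: eyeglasses and contact lenses are complements.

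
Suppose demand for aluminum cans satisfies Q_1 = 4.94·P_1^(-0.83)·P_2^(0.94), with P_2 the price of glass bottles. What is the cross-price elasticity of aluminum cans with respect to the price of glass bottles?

0.94

In a log-linear (constant-elasticity) demand function, the coefficient on the exponent of P_2 is the cross-price elasticity.
ε = 0.94. Positive, so aluminum cans and glass bottles are substitutes.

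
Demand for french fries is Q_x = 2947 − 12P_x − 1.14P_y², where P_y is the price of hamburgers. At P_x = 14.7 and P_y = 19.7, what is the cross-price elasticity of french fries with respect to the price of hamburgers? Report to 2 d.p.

At P_x = 14.7 and P_y = 19.7: Q_x = 2328.177.
∂Q_x/∂P_y = -2.28P_y = -2.28(19.7) = -44.9160.
ε = (∂Q_x/∂P_y)(P_y/Q_x) = -44.9160 × (19.7/2328.177) ≈ -0.38.
ε < 0: complements.

-0.38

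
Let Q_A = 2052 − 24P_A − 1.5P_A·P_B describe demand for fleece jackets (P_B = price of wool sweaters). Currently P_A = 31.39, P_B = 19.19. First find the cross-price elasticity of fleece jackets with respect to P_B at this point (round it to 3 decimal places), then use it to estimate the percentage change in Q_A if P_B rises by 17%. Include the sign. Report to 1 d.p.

At P_A = 31.39, P_B = 19.19: Q_A = 395.079.
∂Q_A/∂P_B = -1.5P_A = -47.0850.
ε = (∂Q_A/∂P_B)(P_B/Q_A) = -47.0850 × 19.19/395.079 ≈ -2.287.
%ΔQ_A ≈ ε × %ΔP_B = -2.287 × (17%) = -38.9%.

-38.9%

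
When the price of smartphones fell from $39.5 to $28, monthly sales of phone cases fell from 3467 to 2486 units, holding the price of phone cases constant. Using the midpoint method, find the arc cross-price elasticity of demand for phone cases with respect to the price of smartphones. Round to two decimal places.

0.97

ΔQ_A = 2486 − 3467 = -981; ΔP_B = 28 − 39.5 = -11.5.
Midpoints: Q̄_A = 2976.5, P̄_B = 33.75.
ε = (ΔQ_A/Q̄_A)/(ΔP_B/P̄_B) = (-981/2976.5)/(-11.5/33.75) ≈ 0.97.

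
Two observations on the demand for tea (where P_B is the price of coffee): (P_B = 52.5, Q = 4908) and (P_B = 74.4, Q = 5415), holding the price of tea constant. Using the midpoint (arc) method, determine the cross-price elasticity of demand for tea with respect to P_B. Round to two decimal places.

0.28

ΔQ_A = 5415 − 4908 = 507; ΔP_B = 74.4 − 52.5 = 21.9.
Midpoints: Q̄_A = 5161.5, P̄_B = 63.45.
ε = (ΔQ_A/Q̄_A)/(ΔP_B/P̄_B) = (507/5161.5)/(21.9/63.45) ≈ 0.28.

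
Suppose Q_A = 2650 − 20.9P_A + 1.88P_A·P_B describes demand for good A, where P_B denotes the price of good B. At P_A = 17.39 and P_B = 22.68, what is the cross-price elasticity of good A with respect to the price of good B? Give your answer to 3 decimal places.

At P_A = 17.39 and P_B = 22.68: Q_A = 3028.031.
∂Q_A/∂P_B = 1.88P_A = 1.88(17.39) = 32.6932.
ε = (∂Q_A/∂P_B)(P_B/Q_A) = 32.6932 × (22.68/3028.031) ≈ 0.245.

0.245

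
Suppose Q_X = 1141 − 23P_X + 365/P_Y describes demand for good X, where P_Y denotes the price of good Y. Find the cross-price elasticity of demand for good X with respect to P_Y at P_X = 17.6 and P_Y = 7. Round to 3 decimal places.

-0.066

At P_X = 17.6 and P_Y = 7: Q_X = 788.343.
∂Q_X/∂P_Y = −365/P_Y² = -7.4490.
ε = (∂Q_X/∂P_Y)(P_Y/Q_X) = -7.4490 × (7/788.343) ≈ -0.066.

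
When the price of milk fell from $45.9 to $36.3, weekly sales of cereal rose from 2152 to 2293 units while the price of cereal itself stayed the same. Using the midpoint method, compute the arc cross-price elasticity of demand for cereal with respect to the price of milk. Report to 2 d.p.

ΔQ_A = 2293 − 2152 = 141; ΔP_B = 36.3 − 45.9 = -9.6.
Midpoints: Q̄_A = 2222.5, P̄_B = 41.10.
ε = (ΔQ_A/Q̄_A)/(ΔP_B/P̄_B) = (141/2222.5)/(-9.6/41.10) ≈ -0.27.

-0.27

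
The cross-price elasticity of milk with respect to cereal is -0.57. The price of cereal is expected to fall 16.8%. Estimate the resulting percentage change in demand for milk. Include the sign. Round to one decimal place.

9.6%

%ΔQ ≈ ε × %ΔP of cereal = -0.57 × (-16.8%) = 9.6%.
Demand for milk rises by about 9.6%.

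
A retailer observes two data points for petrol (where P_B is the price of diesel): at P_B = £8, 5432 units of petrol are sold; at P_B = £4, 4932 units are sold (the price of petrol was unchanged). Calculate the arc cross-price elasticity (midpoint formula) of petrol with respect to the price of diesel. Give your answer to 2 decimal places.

ΔQ_A = 4932 − 5432 = -500; ΔP_B = 4 − 8 = -4.
Midpoints: Q̄_A = 5182.0, P̄_B = 6.00.
ε = (ΔQ_A/Q̄_A)/(ΔP_B/P̄_B) = (-500/5182.0)/(-4/6.00) ≈ 0.14.

0.14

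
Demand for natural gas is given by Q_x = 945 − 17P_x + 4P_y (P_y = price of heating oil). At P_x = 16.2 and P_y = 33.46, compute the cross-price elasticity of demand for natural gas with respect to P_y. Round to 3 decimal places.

At P_x = 16.2 and P_y = 33.46: Q_x = 803.44.
∂Q_x/∂P_y = 4.
ε = (∂Q_x/∂P_y)(P_y/Q_x) = 4 × (33.46/803.44) ≈ 0.167.
Since ε > 0, natural gas and heating oil are substitutes.

0.167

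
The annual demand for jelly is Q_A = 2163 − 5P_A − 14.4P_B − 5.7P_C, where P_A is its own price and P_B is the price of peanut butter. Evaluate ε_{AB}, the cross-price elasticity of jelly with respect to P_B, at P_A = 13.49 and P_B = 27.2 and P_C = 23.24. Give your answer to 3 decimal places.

-0.249

At P_A = 13.49 and P_B = 27.2 and P_C = 23.24: Q_A = 1571.402.
∂Q_A/∂P_B = -14.4.
ε = (∂Q_A/∂P_B)(P_B/Q_A) = -14.4 × (27.2/1571.402) ≈ -0.249.
Since ε < 0, jelly and peanut butter are complements.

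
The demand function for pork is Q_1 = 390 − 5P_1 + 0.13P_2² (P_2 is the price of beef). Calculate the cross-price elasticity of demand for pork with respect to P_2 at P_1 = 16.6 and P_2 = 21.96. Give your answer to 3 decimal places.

0.339

At P_1 = 16.6 and P_2 = 21.96: Q_1 = 369.691.
∂Q_1/∂P_2 = 0.26P_2 = 0.26(21.96) = 5.7096.
ε = (∂Q_1/∂P_2)(P_2/Q_1) = 5.7096 × (21.96/369.691) ≈ 0.339.
ε > 0: substitutes.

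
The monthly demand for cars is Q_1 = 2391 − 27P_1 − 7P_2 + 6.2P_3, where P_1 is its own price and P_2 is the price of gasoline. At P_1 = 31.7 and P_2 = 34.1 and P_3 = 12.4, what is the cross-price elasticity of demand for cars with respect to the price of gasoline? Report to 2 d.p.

At P_1 = 31.7 and P_2 = 34.1 and P_3 = 12.4: Q_1 = 1373.28.
∂Q_1/∂P_2 = -7.
ε = (∂Q_1/∂P_2)(P_2/Q_1) = -7 × (34.1/1373.28) ≈ -0.17.

-0.17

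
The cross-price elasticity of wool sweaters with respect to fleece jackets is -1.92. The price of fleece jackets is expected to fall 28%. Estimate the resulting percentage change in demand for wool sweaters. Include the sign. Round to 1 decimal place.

53.8%

%ΔQ ≈ ε × %ΔP of fleece jackets = -1.92 × (-28%) = 53.8%.
Demand for wool sweaters rises by about 53.8%.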